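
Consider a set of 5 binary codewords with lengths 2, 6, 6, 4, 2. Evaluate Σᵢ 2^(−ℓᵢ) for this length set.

0.59375

With common denominator 2^6 = 64: Σ 2^(−ℓᵢ) = 16/64 + 1/64 + 1/64 + 4/64 + 16/64 = 38/64 = 0.59375.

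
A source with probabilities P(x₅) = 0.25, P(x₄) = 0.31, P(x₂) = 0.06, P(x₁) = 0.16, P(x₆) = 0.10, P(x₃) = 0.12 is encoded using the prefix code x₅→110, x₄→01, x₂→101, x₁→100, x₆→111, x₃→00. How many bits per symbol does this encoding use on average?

L̄ = Σ pᵢ·ℓᵢ = 0.25·3 + 0.31·2 + 0.06·3 + 0.16·3 + 0.10·3 + 0.12·2 = 2.57 bits/symbol.

2.57 bits/symbol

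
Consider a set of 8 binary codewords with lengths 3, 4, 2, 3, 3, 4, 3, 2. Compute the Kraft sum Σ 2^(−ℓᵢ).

With common denominator 2^4 = 16: Σ 2^(−ℓᵢ) = 2/16 + 1/16 + 4/16 + 2/16 + 2/16 + 1/16 + 2/16 + 4/16 = 18/16 = 1.125.

1.125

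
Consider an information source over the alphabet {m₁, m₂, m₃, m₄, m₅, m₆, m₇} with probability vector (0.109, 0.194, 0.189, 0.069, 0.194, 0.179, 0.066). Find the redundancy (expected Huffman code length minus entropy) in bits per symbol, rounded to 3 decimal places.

0.057 bits

Entropy H = −Σ p log₂ p ≈ 2.6900 bits.
Huffman merges: 33/500+69/1000→27/200; 109/1000+27/200→61/250; 179/1000+189/1000→46/125; 97/500+97/500→97/250; 61/250+46/125→153/250; 97/250+153/250→1. L = 2747/1000 ≈ 2.7470.
L − H = 2.7470 − 2.6900 = 0.057 bits.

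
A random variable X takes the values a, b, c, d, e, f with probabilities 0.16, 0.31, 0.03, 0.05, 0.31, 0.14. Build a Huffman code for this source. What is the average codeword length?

2.3 bits/symbol

Repeatedly combine the two least-probable nodes; the expected code length is the sum of the merged weights.
merge 3/100 + 1/20 → 2/25
merge 2/25 + 7/50 → 11/50
merge 4/25 + 11/50 → 19/50
merge 31/100 + 31/100 → 31/50
merge 19/50 + 31/50 → 1
L = 2/25 + 11/50 + 19/50 + 31/50 + 1 = 23/10 = 2.3 bits/symbol.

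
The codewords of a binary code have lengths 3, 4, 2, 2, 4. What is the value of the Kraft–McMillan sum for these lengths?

With common denominator 2^4 = 16: Σ 2^(−ℓᵢ) = 2/16 + 1/16 + 4/16 + 4/16 + 1/16 = 12/16 = 0.75.

0.75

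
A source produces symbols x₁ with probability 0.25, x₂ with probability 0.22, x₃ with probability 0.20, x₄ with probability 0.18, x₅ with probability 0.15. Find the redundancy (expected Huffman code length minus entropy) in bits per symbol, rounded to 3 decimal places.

0.029 bits

Entropy H = −Σ p log₂ p ≈ 2.3008 bits.
Huffman merges: 3/20+9/50→33/100; 1/5+11/50→21/50; 1/4+33/100→29/50; 21/50+29/50→1. L = 233/100 ≈ 2.3300.
L − H = 2.3300 − 2.3008 = 0.029 bits.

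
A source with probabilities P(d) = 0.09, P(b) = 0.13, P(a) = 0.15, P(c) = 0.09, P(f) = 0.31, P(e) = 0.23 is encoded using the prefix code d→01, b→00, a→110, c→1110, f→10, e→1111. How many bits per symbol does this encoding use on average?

L̄ = Σ pᵢ·ℓᵢ = 0.09·2 + 0.13·2 + 0.15·3 + 0.09·4 + 0.31·2 + 0.23·4 = 2.79 bits/symbol.

2.79 bits/symbol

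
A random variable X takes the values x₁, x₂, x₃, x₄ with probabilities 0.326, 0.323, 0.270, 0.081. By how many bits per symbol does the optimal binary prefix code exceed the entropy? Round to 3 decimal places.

Entropy H = −Σ p log₂ p ≈ 1.8575 bits.
Huffman merges: 81/1000+27/100→351/1000; 323/1000+163/500→649/1000; 351/1000+649/1000→1. L = 2 ≈ 2.0000.
L − H = 2.0000 − 1.8575 = 0.143 bits.

0.143 bits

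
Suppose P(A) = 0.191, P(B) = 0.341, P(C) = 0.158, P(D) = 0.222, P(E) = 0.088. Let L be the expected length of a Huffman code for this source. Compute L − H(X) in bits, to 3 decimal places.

0.049 bits

Entropy H = −Σ p log₂ p ≈ 2.1967 bits.
Huffman merges: 11/125+79/500→123/500; 191/1000+111/500→413/1000; 123/500+341/1000→587/1000; 413/1000+587/1000→1. L = 1123/500 ≈ 2.2460.
L − H = 2.2460 − 2.1967 = 0.049 bits.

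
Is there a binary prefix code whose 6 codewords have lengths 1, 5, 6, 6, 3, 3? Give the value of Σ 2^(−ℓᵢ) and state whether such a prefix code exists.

0.8125; yes

With common denominator 2^6 = 64: Σ 2^(−ℓᵢ) = 32/64 + 2/64 + 1/64 + 1/64 + 8/64 + 8/64 = 52/64 = 0.8125.
Kraft's inequality requires Σ ≤ 1; here Σ = 0.8125 ≤ 1, so such a prefix code exists.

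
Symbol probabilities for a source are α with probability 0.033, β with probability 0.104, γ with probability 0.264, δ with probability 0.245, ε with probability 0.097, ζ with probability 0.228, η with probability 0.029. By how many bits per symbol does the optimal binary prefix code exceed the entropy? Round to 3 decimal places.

Entropy H = −Σ p log₂ p ≈ 2.4673 bits.
Huffman merges: 29/1000+33/1000→31/500; 31/500+97/1000→159/1000; 13/125+159/1000→263/1000; 57/250+49/200→473/1000; 263/1000+33/125→527/1000; 473/1000+527/1000→1. L = 621/250 ≈ 2.4840.
L − H = 2.4840 − 2.4673 = 0.017 bits.

0.017 bits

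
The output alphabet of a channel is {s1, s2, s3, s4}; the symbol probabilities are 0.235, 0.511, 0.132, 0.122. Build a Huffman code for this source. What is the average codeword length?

Repeatedly combine the two least-probable nodes; the expected code length is the sum of the merged weights.
merge 61/500 + 33/250 → 127/500
merge 47/200 + 127/500 → 489/1000
merge 489/1000 + 511/1000 → 1
L = 127/500 + 489/1000 + 1 = 1743/1000 = 1.743 bits/symbol.

1.743 bits/symbol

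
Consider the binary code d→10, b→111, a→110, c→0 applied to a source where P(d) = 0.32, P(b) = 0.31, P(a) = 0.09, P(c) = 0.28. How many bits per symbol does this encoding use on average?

2.12 bits/symbol

L̄ = Σ pᵢ·ℓᵢ = 0.32·2 + 0.31·3 + 0.09·3 + 0.28·1 = 2.12 bits/symbol.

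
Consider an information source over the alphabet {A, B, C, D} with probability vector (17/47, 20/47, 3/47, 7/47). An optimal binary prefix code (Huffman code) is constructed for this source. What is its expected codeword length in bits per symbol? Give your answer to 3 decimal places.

1.787 bits/symbol

Repeatedly combine the two least-probable nodes; the expected code length is the sum of the merged weights.
merge 3/47 + 7/47 → 10/47
merge 10/47 + 17/47 → 27/47
merge 20/47 + 27/47 → 1
L = 10/47 + 27/47 + 1 = 84/47 ≈ 1.787 bits/symbol.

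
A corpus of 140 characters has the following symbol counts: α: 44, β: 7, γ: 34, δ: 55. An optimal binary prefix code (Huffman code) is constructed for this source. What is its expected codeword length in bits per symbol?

1.9 bits/symbol

Probabilities are the counts divided by 140.
Repeatedly combine the two least-probable nodes; the expected code length is the sum of the merged weights.
merge 1/20 + 17/70 → 41/140
merge 41/140 + 11/35 → 17/28
merge 11/28 + 17/28 → 1
L = 41/140 + 17/28 + 1 = 19/10 = 1.9 bits/symbol.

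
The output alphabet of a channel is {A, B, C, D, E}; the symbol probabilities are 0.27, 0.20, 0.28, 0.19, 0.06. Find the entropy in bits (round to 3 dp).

H = −Σ pᵢ log₂ pᵢ.
−0.27·log₂(0.27) = 0.5100
−0.20·log₂(0.20) = 0.4644
−0.28·log₂(0.28) = 0.5142
−0.19·log₂(0.19) = 0.4552
−0.06·log₂(0.06) = 0.2435
Sum ≈ 2.1874 → 2.187 bits.

2.187 bits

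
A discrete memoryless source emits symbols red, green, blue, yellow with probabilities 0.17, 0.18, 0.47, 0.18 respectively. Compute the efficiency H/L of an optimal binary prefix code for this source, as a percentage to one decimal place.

Entropy H = −Σ p log₂ p ≈ 1.8372 bits.
Huffman merges: 17/100+9/50→7/20; 9/50+7/20→53/100; 47/100+53/100→1. L = 47/25 ≈ 1.8800.
Efficiency = H/L = 1.8372/1.8800 = 97.7%.

97.7%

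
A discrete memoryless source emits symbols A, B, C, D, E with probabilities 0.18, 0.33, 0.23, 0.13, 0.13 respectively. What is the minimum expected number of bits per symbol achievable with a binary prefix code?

Repeatedly combine the two least-probable nodes; the expected code length is the sum of the merged weights.
merge 13/100 + 13/100 → 13/50
merge 9/50 + 23/100 → 41/100
merge 13/50 + 33/100 → 59/100
merge 41/100 + 59/100 → 1
L = 13/50 + 41/100 + 59/100 + 1 = 113/50 = 2.26 bits/symbol.

2.26 bits/symbol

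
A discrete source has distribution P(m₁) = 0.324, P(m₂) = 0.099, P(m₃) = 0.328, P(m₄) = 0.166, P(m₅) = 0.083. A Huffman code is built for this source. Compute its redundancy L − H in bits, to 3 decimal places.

Entropy H = −Σ p log₂ p ≈ 2.1127 bits.
Huffman merges: 83/1000+99/1000→91/500; 83/500+91/500→87/250; 81/250+41/125→163/250; 87/250+163/250→1. L = 1091/500 ≈ 2.1820.
L − H = 2.1820 − 2.1127 = 0.069 bits.

0.069 bits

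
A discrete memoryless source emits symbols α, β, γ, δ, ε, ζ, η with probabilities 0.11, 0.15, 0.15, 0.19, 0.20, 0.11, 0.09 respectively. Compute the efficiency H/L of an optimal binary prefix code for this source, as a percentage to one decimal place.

Entropy H = −Σ p log₂ p ≈ 2.7539 bits.
Huffman merges: 9/100+11/100→1/5; 11/100+3/20→13/50; 3/20+19/100→17/50; 1/5+1/5→2/5; 13/50+17/50→3/5; 2/5+3/5→1. L = 14/5 ≈ 2.8000.
Efficiency = H/L = 2.7539/2.8000 = 98.4%.

98.4%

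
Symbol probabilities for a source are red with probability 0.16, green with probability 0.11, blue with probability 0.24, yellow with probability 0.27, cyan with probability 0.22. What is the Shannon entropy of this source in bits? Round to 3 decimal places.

2.258 bits

H = −Σ pᵢ log₂ pᵢ.
−0.16·log₂(0.16) = 0.4230
−0.11·log₂(0.11) = 0.3503
−0.24·log₂(0.24) = 0.4941
−0.27·log₂(0.27) = 0.5100
−0.22·log₂(0.22) = 0.4806
Sum ≈ 2.2580 → 2.258 bits.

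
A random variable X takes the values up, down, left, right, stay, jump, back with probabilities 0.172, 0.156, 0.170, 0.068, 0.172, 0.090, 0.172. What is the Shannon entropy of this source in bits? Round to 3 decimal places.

2.739 bits

H = −Σ pᵢ log₂ pᵢ.
−0.172·log₂(0.172) = 0.4368
−0.156·log₂(0.156) = 0.4181
−0.170·log₂(0.170) = 0.4346
−0.068·log₂(0.068) = 0.2637
−0.172·log₂(0.172) = 0.4368
−0.090·log₂(0.090) = 0.3127
−0.172·log₂(0.172) = 0.4368
Sum ≈ 2.7395 → 2.739 bits.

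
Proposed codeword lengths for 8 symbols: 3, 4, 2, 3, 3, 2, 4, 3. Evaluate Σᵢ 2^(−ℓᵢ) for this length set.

1.125

With common denominator 2^4 = 16: Σ 2^(−ℓᵢ) = 2/16 + 1/16 + 4/16 + 2/16 + 2/16 + 4/16 + 1/16 + 2/16 = 18/16 = 1.125.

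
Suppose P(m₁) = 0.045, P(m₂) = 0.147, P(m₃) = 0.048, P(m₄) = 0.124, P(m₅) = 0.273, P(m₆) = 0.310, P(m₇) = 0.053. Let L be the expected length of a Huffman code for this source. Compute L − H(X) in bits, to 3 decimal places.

0.058 bits

Entropy H = −Σ p log₂ p ≈ 2.4514 bits.
Huffman merges: 9/200+6/125→93/1000; 53/1000+93/1000→73/500; 31/250+73/500→27/100; 147/1000+27/100→417/1000; 273/1000+31/100→583/1000; 417/1000+583/1000→1. L = 2509/1000 ≈ 2.5090.
L − H = 2.5090 − 2.4514 = 0.058 bits.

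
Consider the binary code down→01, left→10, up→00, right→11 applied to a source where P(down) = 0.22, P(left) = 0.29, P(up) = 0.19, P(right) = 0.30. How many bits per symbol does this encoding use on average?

2 bits/symbol

L̄ = Σ pᵢ·ℓᵢ = 0.22·2 + 0.29·2 + 0.19·2 + 0.30·2 = 2 bits/symbol.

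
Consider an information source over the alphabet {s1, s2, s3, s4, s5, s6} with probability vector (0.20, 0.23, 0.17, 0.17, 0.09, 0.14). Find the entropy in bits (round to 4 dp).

H = −Σ pᵢ log₂ pᵢ.
−0.20·log₂(0.20) = 0.4644
−0.23·log₂(0.23) = 0.4877
−0.17·log₂(0.17) = 0.4346
−0.17·log₂(0.17) = 0.4346
−0.09·log₂(0.09) = 0.3127
−0.14·log₂(0.14) = 0.3971
Sum ≈ 2.5310 → 2.5310 bits.

2.5310 bits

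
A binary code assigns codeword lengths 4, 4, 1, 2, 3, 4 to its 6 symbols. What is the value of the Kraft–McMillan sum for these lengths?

With common denominator 2^4 = 16: Σ 2^(−ℓᵢ) = 1/16 + 1/16 + 8/16 + 4/16 + 2/16 + 1/16 = 17/16 = 1.0625.

1.0625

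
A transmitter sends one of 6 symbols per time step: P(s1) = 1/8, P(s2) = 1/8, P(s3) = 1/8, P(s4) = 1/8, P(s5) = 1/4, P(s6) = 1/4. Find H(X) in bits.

Each probability is a power of 1/2, so log₂(1/p) is an integer.
H = Σ p·log₂(1/p) = 1/8·3 + 1/8·3 + 1/8·3 + 1/8·3 + 1/4·2 + 1/4·2 = 2.5 bits.

2.5 bits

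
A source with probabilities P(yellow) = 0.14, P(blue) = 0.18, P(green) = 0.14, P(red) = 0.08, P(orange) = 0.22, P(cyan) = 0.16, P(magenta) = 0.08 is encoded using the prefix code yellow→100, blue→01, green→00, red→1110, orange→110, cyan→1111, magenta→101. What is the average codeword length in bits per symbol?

L̄ = Σ pᵢ·ℓᵢ = 0.14·3 + 0.18·2 + 0.14·2 + 0.08·4 + 0.22·3 + 0.16·4 + 0.08·3 = 2.92 bits/symbol.

2.92 bits/symbol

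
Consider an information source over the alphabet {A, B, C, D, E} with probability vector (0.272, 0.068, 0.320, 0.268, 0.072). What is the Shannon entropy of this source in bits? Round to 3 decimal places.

2.083 bits

H = −Σ pᵢ log₂ pᵢ.
−0.272·log₂(0.272) = 0.5109
−0.068·log₂(0.068) = 0.2637
−0.320·log₂(0.320) = 0.5260
−0.268·log₂(0.268) = 0.5091
−0.072·log₂(0.072) = 0.2733
Sum ≈ 2.0831 → 2.083 bits.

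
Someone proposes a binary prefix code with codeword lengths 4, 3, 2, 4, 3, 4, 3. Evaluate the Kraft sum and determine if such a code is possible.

0.8125; yes

With common denominator 2^4 = 16: Σ 2^(−ℓᵢ) = 1/16 + 2/16 + 4/16 + 1/16 + 2/16 + 1/16 + 2/16 = 13/16 = 0.8125.
Kraft's inequality requires Σ ≤ 1; here Σ = 0.8125 ≤ 1, so such a prefix code exists.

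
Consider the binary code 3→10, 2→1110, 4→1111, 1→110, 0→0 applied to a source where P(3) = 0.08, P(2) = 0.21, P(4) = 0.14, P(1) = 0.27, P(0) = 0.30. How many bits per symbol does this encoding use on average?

L̄ = Σ pᵢ·ℓᵢ = 0.08·2 + 0.21·4 + 0.14·4 + 0.27·3 + 0.30·1 = 2.67 bits/symbol.

2.67 bits/symbol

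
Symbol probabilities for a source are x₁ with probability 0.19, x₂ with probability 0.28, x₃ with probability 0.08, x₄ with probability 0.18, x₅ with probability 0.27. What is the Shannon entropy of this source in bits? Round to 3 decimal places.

H = −Σ pᵢ log₂ pᵢ.
−0.19·log₂(0.19) = 0.4552
−0.28·log₂(0.28) = 0.5142
−0.08·log₂(0.08) = 0.2915
−0.18·log₂(0.18) = 0.4453
−0.27·log₂(0.27) = 0.5100
Sum ≈ 2.2163 → 2.216 bits.

2.216 bits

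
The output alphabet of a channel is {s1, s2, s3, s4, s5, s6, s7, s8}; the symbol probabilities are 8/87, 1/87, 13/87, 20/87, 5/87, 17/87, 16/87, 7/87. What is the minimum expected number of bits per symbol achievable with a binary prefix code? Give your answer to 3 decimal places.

2.793 bits/symbol

Repeatedly combine the two least-probable nodes; the expected code length is the sum of the merged weights.
merge 1/87 + 5/87 → 2/29
merge 2/29 + 7/87 → 13/87
merge 8/87 + 13/87 → 7/29
merge 13/87 + 16/87 → 1/3
merge 17/87 + 20/87 → 37/87
merge 7/29 + 1/3 → 50/87
merge 37/87 + 50/87 → 1
L = 2/29 + 13/87 + 7/29 + 1/3 + 37/87 + 50/87 + 1 = 81/29 ≈ 2.793 bits/symbol.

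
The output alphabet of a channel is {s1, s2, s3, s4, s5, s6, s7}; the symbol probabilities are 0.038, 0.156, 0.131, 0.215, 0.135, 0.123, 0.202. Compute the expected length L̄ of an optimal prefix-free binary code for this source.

2.744 bits/symbol

Repeatedly combine the two least-probable nodes; the expected code length is the sum of the merged weights.
merge 19/500 + 123/1000 → 161/1000
merge 131/1000 + 27/200 → 133/500
merge 39/250 + 161/1000 → 317/1000
merge 101/500 + 43/200 → 417/1000
merge 133/500 + 317/1000 → 583/1000
merge 417/1000 + 583/1000 → 1
L = 161/1000 + 133/500 + 317/1000 + 417/1000 + 583/1000 + 1 = 343/125 = 2.744 bits/symbol.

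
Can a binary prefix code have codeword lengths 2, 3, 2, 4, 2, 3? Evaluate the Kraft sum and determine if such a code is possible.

1.0625; no

With common denominator 2^4 = 16: Σ 2^(−ℓᵢ) = 4/16 + 2/16 + 4/16 + 1/16 + 4/16 + 2/16 = 17/16 = 1.0625.
Kraft's inequality requires Σ ≤ 1; here Σ = 1.0625 > 1, so no such prefix code exists.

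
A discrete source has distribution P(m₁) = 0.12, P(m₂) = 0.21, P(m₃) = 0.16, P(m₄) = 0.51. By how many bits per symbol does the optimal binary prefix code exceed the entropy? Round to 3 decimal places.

0.012 bits

Entropy H = −Σ p log₂ p ≈ 1.7583 bits.
Huffman merges: 3/25+4/25→7/25; 21/100+7/25→49/100; 49/100+51/100→1. L = 177/100 ≈ 1.7700.
L − H = 1.7700 − 1.7583 = 0.012 bits.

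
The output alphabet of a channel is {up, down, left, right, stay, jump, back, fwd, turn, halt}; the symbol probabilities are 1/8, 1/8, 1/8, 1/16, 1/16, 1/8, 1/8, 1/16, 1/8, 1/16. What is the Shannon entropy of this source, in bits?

3.25 bits

Each probability is a power of 1/2, so log₂(1/p) is an integer.
H = Σ p·log₂(1/p) = 1/8·3 + 1/8·3 + 1/8·3 + 1/16·4 + 1/16·4 + 1/8·3 + 1/8·3 + 1/16·4 + 1/8·3 + 1/16·4 = 3.25 bits.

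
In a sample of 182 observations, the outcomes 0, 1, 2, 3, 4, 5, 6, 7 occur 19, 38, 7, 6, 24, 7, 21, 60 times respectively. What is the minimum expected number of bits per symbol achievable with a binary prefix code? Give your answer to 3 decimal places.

2.643 bits/symbol

Probabilities are the counts divided by 182.
Repeatedly combine the two least-probable nodes; the expected code length is the sum of the merged weights.
merge 3/91 + 1/26 → 1/14
merge 1/26 + 1/14 → 10/91
merge 19/182 + 10/91 → 3/14
merge 3/26 + 12/91 → 45/182
merge 19/91 + 3/14 → 11/26
merge 45/182 + 30/91 → 15/26
merge 11/26 + 15/26 → 1
L = 1/14 + 10/91 + 3/14 + 45/182 + 11/26 + 15/26 + 1 = 37/14 ≈ 2.643 bits/symbol.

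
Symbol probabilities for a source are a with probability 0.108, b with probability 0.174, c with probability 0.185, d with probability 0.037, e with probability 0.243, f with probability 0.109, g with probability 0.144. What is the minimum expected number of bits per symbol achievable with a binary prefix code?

Repeatedly combine the two least-probable nodes; the expected code length is the sum of the merged weights.
merge 37/1000 + 27/250 → 29/200
merge 109/1000 + 18/125 → 253/1000
merge 29/200 + 87/500 → 319/1000
merge 37/200 + 243/1000 → 107/250
merge 253/1000 + 319/1000 → 143/250
merge 107/250 + 143/250 → 1
L = 29/200 + 253/1000 + 319/1000 + 107/250 + 143/250 + 1 = 2717/1000 = 2.717 bits/symbol.

2.717 bits/symbol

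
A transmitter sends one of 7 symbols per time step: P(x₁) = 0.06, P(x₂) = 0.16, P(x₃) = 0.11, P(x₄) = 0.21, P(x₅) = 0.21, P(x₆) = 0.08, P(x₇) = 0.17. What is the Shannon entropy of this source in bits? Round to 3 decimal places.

H = −Σ pᵢ log₂ pᵢ.
−0.06·log₂(0.06) = 0.2435
−0.16·log₂(0.16) = 0.4230
−0.11·log₂(0.11) = 0.3503
−0.21·log₂(0.21) = 0.4728
−0.21·log₂(0.21) = 0.4728
−0.08·log₂(0.08) = 0.2915
−0.17·log₂(0.17) = 0.4346
Sum ≈ 2.6886 → 2.689 bits.

2.689 bits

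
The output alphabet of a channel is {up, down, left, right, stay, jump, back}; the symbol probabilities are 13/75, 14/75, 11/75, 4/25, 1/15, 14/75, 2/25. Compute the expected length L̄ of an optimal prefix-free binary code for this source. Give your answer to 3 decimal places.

2.773 bits/symbol

Repeatedly combine the two least-probable nodes; the expected code length is the sum of the merged weights.
merge 1/15 + 2/25 → 11/75
merge 11/75 + 11/75 → 22/75
merge 4/25 + 13/75 → 1/3
merge 14/75 + 14/75 → 28/75
merge 22/75 + 1/3 → 47/75
merge 28/75 + 47/75 → 1
L = 11/75 + 22/75 + 1/3 + 28/75 + 47/75 + 1 = 208/75 ≈ 2.773 bits/symbol.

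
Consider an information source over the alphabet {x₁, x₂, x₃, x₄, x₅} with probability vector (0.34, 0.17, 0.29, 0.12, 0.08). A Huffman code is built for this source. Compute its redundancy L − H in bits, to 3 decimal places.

Entropy H = −Σ p log₂ p ≈ 2.1402 bits.
Huffman merges: 2/25+3/25→1/5; 17/100+1/5→37/100; 29/100+17/50→63/100; 37/100+63/100→1. L = 11/5 ≈ 2.2000.
L − H = 2.2000 − 2.1402 = 0.060 bits.

0.060 bits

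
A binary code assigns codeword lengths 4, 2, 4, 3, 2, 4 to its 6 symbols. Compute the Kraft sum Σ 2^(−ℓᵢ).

With common denominator 2^4 = 16: Σ 2^(−ℓᵢ) = 1/16 + 4/16 + 1/16 + 2/16 + 4/16 + 1/16 = 13/16 = 0.8125.

0.8125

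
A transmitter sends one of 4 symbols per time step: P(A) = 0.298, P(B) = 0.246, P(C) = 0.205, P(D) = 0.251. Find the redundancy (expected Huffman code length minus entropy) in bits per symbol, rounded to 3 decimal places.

0.013 bits

Entropy H = −Σ p log₂ p ≈ 1.9875 bits.
Huffman merges: 41/200+123/500→451/1000; 251/1000+149/500→549/1000; 451/1000+549/1000→1. L = 2 ≈ 2.0000.
L − H = 2.0000 − 1.9875 = 0.013 bits.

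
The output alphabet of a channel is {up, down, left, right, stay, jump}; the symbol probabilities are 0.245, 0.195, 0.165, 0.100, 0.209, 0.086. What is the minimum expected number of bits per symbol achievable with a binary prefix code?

2.537 bits/symbol

Repeatedly combine the two least-probable nodes; the expected code length is the sum of the merged weights.
merge 43/500 + 1/10 → 93/500
merge 33/200 + 93/500 → 351/1000
merge 39/200 + 209/1000 → 101/250
merge 49/200 + 351/1000 → 149/250
merge 101/250 + 149/250 → 1
L = 93/500 + 351/1000 + 101/250 + 149/250 + 1 = 2537/1000 = 2.537 bits/symbol.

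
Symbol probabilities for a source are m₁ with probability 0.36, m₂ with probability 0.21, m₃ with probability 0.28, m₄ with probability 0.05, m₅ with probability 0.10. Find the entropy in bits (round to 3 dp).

2.066 bits

H = −Σ pᵢ log₂ pᵢ.
−0.36·log₂(0.36) = 0.5306
−0.21·log₂(0.21) = 0.4728
−0.28·log₂(0.28) = 0.5142
−0.05·log₂(0.05) = 0.2161
−0.10·log₂(0.10) = 0.3322
Sum ≈ 2.0659 → 2.066 bits.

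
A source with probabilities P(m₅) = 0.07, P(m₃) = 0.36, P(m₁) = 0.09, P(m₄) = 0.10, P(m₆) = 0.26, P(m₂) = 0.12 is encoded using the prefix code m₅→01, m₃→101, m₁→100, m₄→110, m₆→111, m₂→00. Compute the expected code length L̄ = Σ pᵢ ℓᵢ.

L̄ = Σ pᵢ·ℓᵢ = 0.07·2 + 0.36·3 + 0.09·3 + 0.10·3 + 0.26·3 + 0.12·2 = 2.81 bits/symbol.

2.81 bits/symbol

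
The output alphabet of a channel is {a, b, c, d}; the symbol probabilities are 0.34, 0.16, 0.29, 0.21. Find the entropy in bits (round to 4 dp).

1.9429 bits

H = −Σ pᵢ log₂ pᵢ.
−0.34·log₂(0.34) = 0.5292
−0.16·log₂(0.16) = 0.4230
−0.29·log₂(0.29) = 0.5179
−0.21·log₂(0.21) = 0.4728
Sum ≈ 1.9429 → 1.9429 bits.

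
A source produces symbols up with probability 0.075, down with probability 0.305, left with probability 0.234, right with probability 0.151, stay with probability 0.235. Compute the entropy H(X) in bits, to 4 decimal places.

2.1959 bits

H = −Σ pᵢ log₂ pᵢ.
−0.075·log₂(0.075) = 0.2803
−0.305·log₂(0.305) = 0.5225
−0.234·log₂(0.234) = 0.4903
−0.151·log₂(0.151) = 0.4118
−0.235·log₂(0.235) = 0.4910
Sum ≈ 2.1959 → 2.1959 bits.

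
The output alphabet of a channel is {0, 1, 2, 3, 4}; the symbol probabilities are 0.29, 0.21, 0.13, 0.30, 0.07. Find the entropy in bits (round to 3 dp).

2.163 bits

H = −Σ pᵢ log₂ pᵢ.
−0.29·log₂(0.29) = 0.5179
−0.21·log₂(0.21) = 0.4728
−0.13·log₂(0.13) = 0.3826
−0.30·log₂(0.30) = 0.5211
−0.07·log₂(0.07) = 0.2686
Sum ≈ 2.1630 → 2.163 bits.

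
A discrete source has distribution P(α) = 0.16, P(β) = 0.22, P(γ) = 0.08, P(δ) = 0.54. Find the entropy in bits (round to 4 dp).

H = −Σ pᵢ log₂ pᵢ.
−0.16·log₂(0.16) = 0.4230
−0.22·log₂(0.22) = 0.4806
−0.08·log₂(0.08) = 0.2915
−0.54·log₂(0.54) = 0.4800
Sum ≈ 1.6751 → 1.6751 bits.

1.6751 bits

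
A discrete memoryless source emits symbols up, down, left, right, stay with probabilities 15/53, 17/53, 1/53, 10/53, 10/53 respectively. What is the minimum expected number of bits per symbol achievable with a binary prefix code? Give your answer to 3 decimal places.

2.208 bits/symbol

Repeatedly combine the two least-probable nodes; the expected code length is the sum of the merged weights.
merge 1/53 + 10/53 → 11/53
merge 10/53 + 11/53 → 21/53
merge 15/53 + 17/53 → 32/53
merge 21/53 + 32/53 → 1
L = 11/53 + 21/53 + 32/53 + 1 = 117/53 ≈ 2.208 bits/symbol.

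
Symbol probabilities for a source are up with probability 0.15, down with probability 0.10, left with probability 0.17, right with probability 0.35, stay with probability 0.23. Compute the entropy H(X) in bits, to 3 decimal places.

2.195 bits

H = −Σ pᵢ log₂ pᵢ.
−0.15·log₂(0.15) = 0.4105
−0.10·log₂(0.10) = 0.3322
−0.17·log₂(0.17) = 0.4346
−0.35·log₂(0.35) = 0.5301
−0.23·log₂(0.23) = 0.4877
Sum ≈ 2.1951 → 2.195 bits.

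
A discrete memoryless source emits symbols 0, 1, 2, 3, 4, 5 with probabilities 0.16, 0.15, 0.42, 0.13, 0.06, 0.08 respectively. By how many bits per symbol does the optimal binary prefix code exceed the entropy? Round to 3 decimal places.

0.023 bits

Entropy H = −Σ p log₂ p ≈ 2.2769 bits.
Huffman merges: 3/50+2/25→7/50; 13/100+7/50→27/100; 3/20+4/25→31/100; 27/100+31/100→29/50; 21/50+29/50→1. L = 23/10 ≈ 2.3000.
L − H = 2.3000 − 2.2769 = 0.023 bits.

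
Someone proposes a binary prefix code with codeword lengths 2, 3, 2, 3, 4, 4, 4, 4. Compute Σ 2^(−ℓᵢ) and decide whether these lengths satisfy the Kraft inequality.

1; yes

With common denominator 2^4 = 16: Σ 2^(−ℓᵢ) = 4/16 + 2/16 + 4/16 + 2/16 + 1/16 + 1/16 + 1/16 + 1/16 = 16/16 = 1.
Kraft's inequality requires Σ ≤ 1; here Σ = 1 ≤ 1, so such a prefix code exists.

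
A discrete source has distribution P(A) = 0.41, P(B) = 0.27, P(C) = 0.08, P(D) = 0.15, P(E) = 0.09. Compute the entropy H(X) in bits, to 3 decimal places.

2.052 bits

H = −Σ pᵢ log₂ pᵢ.
−0.41·log₂(0.41) = 0.5274
−0.27·log₂(0.27) = 0.5100
−0.08·log₂(0.08) = 0.2915
−0.15·log₂(0.15) = 0.4105
−0.09·log₂(0.09) = 0.3127
Sum ≈ 2.0521 → 2.052 bits.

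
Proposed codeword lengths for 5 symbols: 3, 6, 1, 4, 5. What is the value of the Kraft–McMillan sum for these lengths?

With common denominator 2^6 = 64: Σ 2^(−ℓᵢ) = 8/64 + 1/64 + 32/64 + 4/64 + 2/64 = 47/64 = 0.734375.

0.734375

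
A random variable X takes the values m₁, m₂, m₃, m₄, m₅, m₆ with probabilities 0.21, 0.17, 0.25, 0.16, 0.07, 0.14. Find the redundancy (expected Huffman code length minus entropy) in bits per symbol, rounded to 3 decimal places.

0.044 bits

Entropy H = −Σ p log₂ p ≈ 2.4961 bits.
Huffman merges: 7/100+7/50→21/100; 4/25+17/100→33/100; 21/100+21/100→21/50; 1/4+33/100→29/50; 21/50+29/50→1. L = 127/50 ≈ 2.5400.
L − H = 2.5400 − 2.4961 = 0.044 bits.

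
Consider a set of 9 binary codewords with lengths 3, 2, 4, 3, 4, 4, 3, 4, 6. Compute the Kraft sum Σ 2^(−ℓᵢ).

With common denominator 2^6 = 64: Σ 2^(−ℓᵢ) = 8/64 + 16/64 + 4/64 + 8/64 + 4/64 + 4/64 + 8/64 + 4/64 + 1/64 = 57/64 = 0.890625.

0.890625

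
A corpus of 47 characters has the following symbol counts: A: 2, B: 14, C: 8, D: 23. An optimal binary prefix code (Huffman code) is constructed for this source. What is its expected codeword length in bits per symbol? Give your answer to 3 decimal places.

1.723 bits/symbol

Probabilities are the counts divided by 47.
Repeatedly combine the two least-probable nodes; the expected code length is the sum of the merged weights.
merge 2/47 + 8/47 → 10/47
merge 10/47 + 14/47 → 24/47
merge 23/47 + 24/47 → 1
L = 10/47 + 24/47 + 1 = 81/47 ≈ 1.723 bits/symbol.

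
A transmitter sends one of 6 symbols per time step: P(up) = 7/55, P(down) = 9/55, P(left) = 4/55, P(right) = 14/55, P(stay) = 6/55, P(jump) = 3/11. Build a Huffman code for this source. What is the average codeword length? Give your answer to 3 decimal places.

2.473 bits/symbol

Repeatedly combine the two least-probable nodes; the expected code length is the sum of the merged weights.
merge 4/55 + 6/55 → 2/11
merge 7/55 + 9/55 → 16/55
merge 2/11 + 14/55 → 24/55
merge 3/11 + 16/55 → 31/55
merge 24/55 + 31/55 → 1
L = 2/11 + 16/55 + 24/55 + 31/55 + 1 = 136/55 ≈ 2.473 bits/symbol.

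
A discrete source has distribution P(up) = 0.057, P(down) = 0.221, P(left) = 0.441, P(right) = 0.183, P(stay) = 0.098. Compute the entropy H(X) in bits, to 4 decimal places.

2.0145 bits

H = −Σ pᵢ log₂ pᵢ.
−0.057·log₂(0.057) = 0.2356
−0.221·log₂(0.221) = 0.4813
−0.441·log₂(0.441) = 0.5209
−0.183·log₂(0.183) = 0.4484
−0.098·log₂(0.098) = 0.3284
Sum ≈ 2.0145 → 2.0145 bits.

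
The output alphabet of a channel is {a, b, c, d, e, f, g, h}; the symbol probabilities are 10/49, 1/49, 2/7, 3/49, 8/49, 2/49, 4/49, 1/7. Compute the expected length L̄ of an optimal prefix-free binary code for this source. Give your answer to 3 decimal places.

2.694 bits/symbol

Repeatedly combine the two least-probable nodes; the expected code length is the sum of the merged weights.
merge 1/49 + 2/49 → 3/49
merge 3/49 + 3/49 → 6/49
merge 4/49 + 6/49 → 10/49
merge 1/7 + 8/49 → 15/49
merge 10/49 + 10/49 → 20/49
merge 2/7 + 15/49 → 29/49
merge 20/49 + 29/49 → 1
L = 3/49 + 6/49 + 10/49 + 15/49 + 20/49 + 29/49 + 1 = 132/49 ≈ 2.694 bits/symbol.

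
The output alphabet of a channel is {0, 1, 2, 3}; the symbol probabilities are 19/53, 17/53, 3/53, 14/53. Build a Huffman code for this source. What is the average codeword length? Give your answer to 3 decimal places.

Repeatedly combine the two least-probable nodes; the expected code length is the sum of the merged weights.
merge 3/53 + 14/53 → 17/53
merge 17/53 + 17/53 → 34/53
merge 19/53 + 34/53 → 1
L = 17/53 + 34/53 + 1 = 104/53 ≈ 1.962 bits/symbol.

1.962 bits/symbol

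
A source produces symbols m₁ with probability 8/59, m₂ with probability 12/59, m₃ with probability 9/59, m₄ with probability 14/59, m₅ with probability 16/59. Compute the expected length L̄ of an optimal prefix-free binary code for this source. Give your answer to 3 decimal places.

2.288 bits/symbol

Repeatedly combine the two least-probable nodes; the expected code length is the sum of the merged weights.
merge 8/59 + 9/59 → 17/59
merge 12/59 + 14/59 → 26/59
merge 16/59 + 17/59 → 33/59
merge 26/59 + 33/59 → 1
L = 17/59 + 26/59 + 33/59 + 1 = 135/59 ≈ 2.288 bits/symbol.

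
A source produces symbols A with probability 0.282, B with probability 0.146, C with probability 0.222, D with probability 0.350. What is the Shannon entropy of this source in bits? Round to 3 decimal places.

1.932 bits

H = −Σ pᵢ log₂ pᵢ.
−0.282·log₂(0.282) = 0.5150
−0.146·log₂(0.146) = 0.4053
−0.222·log₂(0.222) = 0.4820
−0.350·log₂(0.350) = 0.5301
Sum ≈ 1.9324 → 1.932 bits.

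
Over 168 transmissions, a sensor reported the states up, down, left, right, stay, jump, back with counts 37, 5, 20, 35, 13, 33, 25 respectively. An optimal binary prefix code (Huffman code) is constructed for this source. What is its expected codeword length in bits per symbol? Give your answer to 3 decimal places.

2.679 bits/symbol

Probabilities are the counts divided by 168.
Repeatedly combine the two least-probable nodes; the expected code length is the sum of the merged weights.
merge 5/168 + 13/168 → 3/28
merge 3/28 + 5/42 → 19/84
merge 25/168 + 11/56 → 29/84
merge 5/24 + 37/168 → 3/7
merge 19/84 + 29/84 → 4/7
merge 3/7 + 4/7 → 1
L = 3/28 + 19/84 + 29/84 + 3/7 + 4/7 + 1 = 75/28 ≈ 2.679 bits/symbol.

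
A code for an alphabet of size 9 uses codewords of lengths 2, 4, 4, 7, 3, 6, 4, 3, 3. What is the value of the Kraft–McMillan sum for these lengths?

0.8359375

With common denominator 2^7 = 128: Σ 2^(−ℓᵢ) = 32/128 + 8/128 + 8/128 + 1/128 + 16/128 + 2/128 + 8/128 + 16/128 + 16/128 = 107/128 = 0.8359375.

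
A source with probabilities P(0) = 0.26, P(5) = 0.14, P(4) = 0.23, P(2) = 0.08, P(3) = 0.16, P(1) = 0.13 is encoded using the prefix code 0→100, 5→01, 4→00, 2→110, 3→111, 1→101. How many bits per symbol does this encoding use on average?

L̄ = Σ pᵢ·ℓᵢ = 0.26·3 + 0.14·2 + 0.23·2 + 0.08·3 + 0.16·3 + 0.13·3 = 2.63 bits/symbol.

2.63 bits/symbol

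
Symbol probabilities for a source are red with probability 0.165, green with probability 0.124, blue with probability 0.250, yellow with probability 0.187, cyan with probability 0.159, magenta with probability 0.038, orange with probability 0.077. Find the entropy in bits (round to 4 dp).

H = −Σ pᵢ log₂ pᵢ.
−0.165·log₂(0.165) = 0.4289
−0.124·log₂(0.124) = 0.3734
−0.250·log₂(0.250) = 0.5000
−0.187·log₂(0.187) = 0.4523
−0.159·log₂(0.159) = 0.4218
−0.038·log₂(0.038) = 0.1793
−0.077·log₂(0.077) = 0.2848
Sum ≈ 2.6406 → 2.6406 bits.

2.6406 bits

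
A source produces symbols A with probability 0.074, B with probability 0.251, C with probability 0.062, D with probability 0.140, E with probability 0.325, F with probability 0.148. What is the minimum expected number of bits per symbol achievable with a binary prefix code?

2.412 bits/symbol

Repeatedly combine the two least-probable nodes; the expected code length is the sum of the merged weights.
merge 31/500 + 37/500 → 17/125
merge 17/125 + 7/50 → 69/250
merge 37/250 + 251/1000 → 399/1000
merge 69/250 + 13/40 → 601/1000
merge 399/1000 + 601/1000 → 1
L = 17/125 + 69/250 + 399/1000 + 601/1000 + 1 = 603/250 = 2.412 bits/symbol.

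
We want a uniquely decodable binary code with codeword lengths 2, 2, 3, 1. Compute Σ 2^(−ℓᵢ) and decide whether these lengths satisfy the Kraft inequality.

1.125; no

With common denominator 2^3 = 8: Σ 2^(−ℓᵢ) = 2/8 + 2/8 + 1/8 + 4/8 = 9/8 = 1.125.
Kraft's inequality requires Σ ≤ 1; here Σ = 1.125 > 1, so no such prefix code exists.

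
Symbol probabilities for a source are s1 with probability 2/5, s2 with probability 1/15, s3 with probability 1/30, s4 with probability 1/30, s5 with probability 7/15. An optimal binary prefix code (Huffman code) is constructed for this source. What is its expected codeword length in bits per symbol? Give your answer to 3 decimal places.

1.733 bits/symbol

Repeatedly combine the two least-probable nodes; the expected code length is the sum of the merged weights.
merge 1/30 + 1/30 → 1/15
merge 1/15 + 1/15 → 2/15
merge 2/15 + 2/5 → 8/15
merge 7/15 + 8/15 → 1
L = 1/15 + 2/15 + 8/15 + 1 = 26/15 ≈ 1.733 bits/symbol.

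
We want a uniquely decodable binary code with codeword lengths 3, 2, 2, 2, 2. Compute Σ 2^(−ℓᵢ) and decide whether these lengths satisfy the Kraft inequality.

With common denominator 2^3 = 8: Σ 2^(−ℓᵢ) = 1/8 + 2/8 + 2/8 + 2/8 + 2/8 = 9/8 = 1.125.
Kraft's inequality requires Σ ≤ 1; here Σ = 1.125 > 1, so no such prefix code exists.

1.125; no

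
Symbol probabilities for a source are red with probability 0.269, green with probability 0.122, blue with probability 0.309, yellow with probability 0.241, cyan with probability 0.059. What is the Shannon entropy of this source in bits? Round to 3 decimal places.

2.139 bits

H = −Σ pᵢ log₂ pᵢ.
−0.269·log₂(0.269) = 0.5096
−0.122·log₂(0.122) = 0.3703
−0.309·log₂(0.309) = 0.5235
−0.241·log₂(0.241) = 0.4947
−0.059·log₂(0.059) = 0.2409
Sum ≈ 2.1390 → 2.139 bits.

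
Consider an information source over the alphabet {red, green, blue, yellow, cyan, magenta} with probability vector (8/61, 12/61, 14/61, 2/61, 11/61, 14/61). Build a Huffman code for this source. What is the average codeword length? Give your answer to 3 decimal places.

Repeatedly combine the two least-probable nodes; the expected code length is the sum of the merged weights.
merge 2/61 + 8/61 → 10/61
merge 10/61 + 11/61 → 21/61
merge 12/61 + 14/61 → 26/61
merge 14/61 + 21/61 → 35/61
merge 26/61 + 35/61 → 1
L = 10/61 + 21/61 + 26/61 + 35/61 + 1 = 153/61 ≈ 2.508 bits/symbol.

2.508 bits/symbol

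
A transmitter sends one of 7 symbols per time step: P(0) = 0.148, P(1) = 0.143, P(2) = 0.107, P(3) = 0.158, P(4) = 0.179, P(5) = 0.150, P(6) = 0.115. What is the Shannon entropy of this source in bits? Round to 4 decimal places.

H = −Σ pᵢ log₂ pᵢ.
−0.148·log₂(0.148) = 0.4079
−0.143·log₂(0.143) = 0.4012
−0.107·log₂(0.107) = 0.3450
−0.158·log₂(0.158) = 0.4206
−0.179·log₂(0.179) = 0.4443
−0.150·log₂(0.150) = 0.4105
−0.115·log₂(0.115) = 0.3588
Sum ≈ 2.7884 → 2.7884 bits.

2.7884 bits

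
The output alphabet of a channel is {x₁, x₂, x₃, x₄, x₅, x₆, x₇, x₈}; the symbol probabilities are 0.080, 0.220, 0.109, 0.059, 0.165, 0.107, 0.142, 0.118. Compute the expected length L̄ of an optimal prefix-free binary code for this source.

Repeatedly combine the two least-probable nodes; the expected code length is the sum of the merged weights.
merge 59/1000 + 2/25 → 139/1000
merge 107/1000 + 109/1000 → 27/125
merge 59/500 + 139/1000 → 257/1000
merge 71/500 + 33/200 → 307/1000
merge 27/125 + 11/50 → 109/250
merge 257/1000 + 307/1000 → 141/250
merge 109/250 + 141/250 → 1
L = 139/1000 + 27/125 + 257/1000 + 307/1000 + 109/250 + 141/250 + 1 = 2919/1000 = 2.919 bits/symbol.

2.919 bits/symbol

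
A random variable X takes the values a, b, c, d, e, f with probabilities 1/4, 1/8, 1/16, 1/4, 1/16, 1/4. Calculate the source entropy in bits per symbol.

Each probability is a power of 1/2, so log₂(1/p) is an integer.
H = Σ p·log₂(1/p) = 1/4·2 + 1/8·3 + 1/16·4 + 1/4·2 + 1/16·4 + 1/4·2 = 2.375 bits.

2.375 bits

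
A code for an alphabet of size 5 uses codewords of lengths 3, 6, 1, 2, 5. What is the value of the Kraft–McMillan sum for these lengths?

0.921875

With common denominator 2^6 = 64: Σ 2^(−ℓᵢ) = 8/64 + 1/64 + 32/64 + 16/64 + 2/64 = 59/64 = 0.921875.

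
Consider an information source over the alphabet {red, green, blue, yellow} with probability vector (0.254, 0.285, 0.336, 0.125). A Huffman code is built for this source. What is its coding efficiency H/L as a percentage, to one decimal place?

Entropy H = −Σ p log₂ p ≈ 1.9220 bits.
Huffman merges: 1/8+127/500→379/1000; 57/200+42/125→621/1000; 379/1000+621/1000→1. L = 2 ≈ 2.0000.
Efficiency = H/L = 1.9220/2.0000 = 96.1%.

96.1%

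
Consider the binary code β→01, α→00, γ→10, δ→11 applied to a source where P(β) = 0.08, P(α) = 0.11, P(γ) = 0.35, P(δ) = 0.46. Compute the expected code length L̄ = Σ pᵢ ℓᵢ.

L̄ = Σ pᵢ·ℓᵢ = 0.08·2 + 0.11·2 + 0.35·2 + 0.46·2 = 2 bits/symbol.

2 bits/symbol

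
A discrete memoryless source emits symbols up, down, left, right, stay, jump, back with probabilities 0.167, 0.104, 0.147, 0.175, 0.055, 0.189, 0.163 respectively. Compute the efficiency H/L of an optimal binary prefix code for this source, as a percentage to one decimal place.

Entropy H = −Σ p log₂ p ≈ 2.7285 bits.
Huffman merges: 11/200+13/125→159/1000; 147/1000+159/1000→153/500; 163/1000+167/1000→33/100; 7/40+189/1000→91/250; 153/500+33/100→159/250; 91/250+159/250→1. L = 559/200 ≈ 2.7950.
Efficiency = H/L = 2.7285/2.7950 = 97.6%.

97.6%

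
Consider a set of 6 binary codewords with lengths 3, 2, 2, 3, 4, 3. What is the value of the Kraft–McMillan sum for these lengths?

0.9375

With common denominator 2^4 = 16: Σ 2^(−ℓᵢ) = 2/16 + 4/16 + 4/16 + 2/16 + 1/16 + 2/16 = 15/16 = 0.9375.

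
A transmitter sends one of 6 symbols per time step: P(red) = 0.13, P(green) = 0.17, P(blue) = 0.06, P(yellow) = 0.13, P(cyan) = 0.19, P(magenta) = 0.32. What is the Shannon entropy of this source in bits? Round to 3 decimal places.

H = −Σ pᵢ log₂ pᵢ.
−0.13·log₂(0.13) = 0.3826
−0.17·log₂(0.17) = 0.4346
−0.06·log₂(0.06) = 0.2435
−0.13·log₂(0.13) = 0.3826
−0.19·log₂(0.19) = 0.4552
−0.32·log₂(0.32) = 0.5260
Sum ≈ 2.4247 → 2.425 bits.

2.425 bits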